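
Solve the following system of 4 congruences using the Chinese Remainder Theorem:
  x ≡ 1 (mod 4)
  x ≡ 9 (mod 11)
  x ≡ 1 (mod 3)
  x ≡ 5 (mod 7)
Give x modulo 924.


Product of moduli M = 4 · 11 · 3 · 7 = 924.
Merge one congruence at a time:
  Start: x ≡ 1 (mod 4).
  Combine with x ≡ 9 (mod 11); new modulus lcm = 44.
    Write x = 1 + 4·t and substitute into x ≡ 9 (mod 11): 4·t ≡ 9 − 1 = 8 (mod 11).
    The inverse of 4 mod 11 is 3 (since 4·3 = 12 = 1·11 + 1), so t ≡ 3·8 = 24 ≡ 2 (mod 11).
    Then x = 1 + 4·2 = 9, valid modulo lcm(4, 11) = 44: x ≡ 9 (mod 44).
  Combine with x ≡ 1 (mod 3); new modulus lcm = 132.
    Write x = 9 + 44·t and substitute into x ≡ 1 (mod 3): 44·t ≡ 1 − 9 = -8 (mod 3).
    Reduce coefficients mod 3: 2·t ≡ 1 (mod 3).
    The inverse of 2 mod 3 is 2 (since 2·2 = 4 = 1·3 + 1), so t ≡ 2·1 = 2 ≡ 2 (mod 3).
    Then x = 9 + 44·2 = 97, valid modulo lcm(44, 3) = 132: x ≡ 97 (mod 132).
  Combine with x ≡ 5 (mod 7); new modulus lcm = 924.
    Write x = 97 + 132·t and substitute into x ≡ 5 (mod 7): 132·t ≡ 5 − 97 = -92 (mod 7).
    Reduce coefficients mod 7: 6·t ≡ 6 (mod 7).
    The inverse of 6 mod 7 is 6 (since 6·6 = 36 = 5·7 + 1), so t ≡ 6·6 = 36 ≡ 1 (mod 7).
    Then x = 97 + 132·1 = 229, valid modulo lcm(132, 7) = 924: x ≡ 229 (mod 924).
Verify against each original: 229 mod 4 = 1, 229 mod 11 = 9, 229 mod 3 = 1, 229 mod 7 = 5.

x ≡ 229 (mod 924).


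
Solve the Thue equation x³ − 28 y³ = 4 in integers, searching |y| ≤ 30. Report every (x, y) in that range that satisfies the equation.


The equation is x³ - 28y³ = 4. For fixed y, x³ = 28·y³ + 4, so a solution requires the RHS to be a perfect cube.
Strategy: iterate y from -30 to 30, compute RHS = 28·y³ + 4, and check whether it is a (positive or negative) perfect cube.
Check small values of y:
  y = 0: RHS = 4 is not a perfect cube.
  y = 1: RHS = 32 is not a perfect cube.
  y = -1: RHS = -24 is not a perfect cube.
  y = 2: RHS = 228 is not a perfect cube.
  y = -2: RHS = -220 is not a perfect cube.
  y = 3: RHS = 760 is not a perfect cube.
  y = -3: RHS = -752 is not a perfect cube.
Continuing the search up to |y| = 30 finds no solutions either.
No (x, y) in the scanned range satisfies the equation.

No integer solutions with |y| ≤ 30.


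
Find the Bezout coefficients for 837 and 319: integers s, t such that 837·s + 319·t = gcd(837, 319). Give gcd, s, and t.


Euclidean algorithm on (837, 319) — divide until remainder is 0:
  837 = 2 · 319 + 199
  319 = 1 · 199 + 120
  199 = 1 · 120 + 79
  120 = 1 · 79 + 41
  79 = 1 · 41 + 38
  41 = 1 · 38 + 3
  38 = 12 · 3 + 2
  3 = 1 · 2 + 1
  2 = 2 · 1 + 0
gcd(837, 319) = 1.
Track Bezout coefficients alongside the remainders: start with r₀ = 837 = a·1 + b·0 (s = 1, t = 0) and r₁ = 319 = a·0 + b·1 (s = 0, t = 1); each new remainder r_{k+1} = r_{k-1} − q_k·r_k inherits s_{k+1} = s_{k-1} − q_k·s_k, t_{k+1} = t_{k-1} − q_k·t_k, so r_k = a·s_k + b·t_k at every step:
  q = 2: r = 199, s = 1 − 2·0 = 1, t = 0 − 2·1 = -2  (check: 837·1 + 319·(-2) = 199)
  q = 1: r = 120, s = 0 − 1·1 = -1, t = 1 − 1·(-2) = 3  (check: 837·(-1) + 319·3 = 120)
  q = 1: r = 79, s = 1 − 1·(-1) = 2, t = -2 − 1·3 = -5  (check: 837·2 + 319·(-5) = 79)
  q = 1: r = 41, s = -1 − 1·2 = -3, t = 3 − 1·(-5) = 8  (check: 837·(-3) + 319·8 = 41)
  q = 1: r = 38, s = 2 − 1·(-3) = 5, t = -5 − 1·8 = -13  (check: 837·5 + 319·(-13) = 38)
  q = 1: r = 3, s = -3 − 1·5 = -8, t = 8 − 1·(-13) = 21  (check: 837·(-8) + 319·21 = 3)
  q = 12: r = 2, s = 5 − 12·(-8) = 101, t = -13 − 12·21 = -265  (check: 837·101 + 319·(-265) = 2)
  q = 1: r = 1, s = -8 − 1·101 = -109, t = 21 − 1·(-265) = 286  (check: 837·(-109) + 319·286 = 1)
The row with r = 1 (the gcd) gives the Bezout coefficients s = -109, t = 286.
Result: 837 · (-109) + 319 · (286) = 1.

gcd(837, 319) = 1; s = -109, t = 286 (check: 837·(-109) + 319·286 = 1).


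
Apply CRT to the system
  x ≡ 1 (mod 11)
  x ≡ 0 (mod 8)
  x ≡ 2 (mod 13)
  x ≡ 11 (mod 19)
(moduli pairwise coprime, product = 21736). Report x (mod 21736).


Product of moduli M = 11 · 8 · 13 · 19 = 21736.
Merge one congruence at a time:
  Start: x ≡ 1 (mod 11).
  Combine with x ≡ 0 (mod 8); new modulus lcm = 88.
    Write x = 1 + 11·t and substitute into x ≡ 0 (mod 8): 11·t ≡ 0 − 1 = -1 (mod 8).
    Reduce coefficients mod 8: 3·t ≡ 7 (mod 8).
    The inverse of 3 mod 8 is 3 (since 3·3 = 9 = 1·8 + 1), so t ≡ 3·7 = 21 ≡ 5 (mod 8).
    Then x = 1 + 11·5 = 56, valid modulo lcm(11, 8) = 88: x ≡ 56 (mod 88).
  Combine with x ≡ 2 (mod 13); new modulus lcm = 1144.
    Write x = 56 + 88·t and substitute into x ≡ 2 (mod 13): 88·t ≡ 2 − 56 = -54 (mod 13).
    Reduce coefficients mod 13: 10·t ≡ 11 (mod 13).
    The inverse of 10 mod 13 is 4 (since 10·4 = 40 = 3·13 + 1), so t ≡ 4·11 = 44 ≡ 5 (mod 13).
    Then x = 56 + 88·5 = 496, valid modulo lcm(88, 13) = 1144: x ≡ 496 (mod 1144).
  Combine with x ≡ 11 (mod 19); new modulus lcm = 21736.
    Write x = 496 + 1144·t and substitute into x ≡ 11 (mod 19): 1144·t ≡ 11 − 496 = -485 (mod 19).
    Reduce coefficients mod 19: 4·t ≡ 9 (mod 19).
    The inverse of 4 mod 19 is 5 (since 4·5 = 20 = 1·19 + 1), so t ≡ 5·9 = 45 ≡ 7 (mod 19).
    Then x = 496 + 1144·7 = 8504, valid modulo lcm(1144, 19) = 21736: x ≡ 8504 (mod 21736).
Verify against each original: 8504 mod 11 = 1, 8504 mod 8 = 0, 8504 mod 13 = 2, 8504 mod 19 = 11.

x ≡ 8504 (mod 21736).


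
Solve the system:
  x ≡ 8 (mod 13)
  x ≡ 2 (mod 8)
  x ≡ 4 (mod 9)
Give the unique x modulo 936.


Moduli 13, 8, 9 are pairwise coprime; by CRT there is a unique solution modulo M = 13 · 8 · 9 = 936.
Solve pairwise, accumulating the modulus:
  Start with x ≡ 8 (mod 13).
  Combine with x ≡ 2 (mod 8): since gcd(13, 8) = 1, we get a unique residue mod 104.
    Write x = 8 + 13·t and substitute into x ≡ 2 (mod 8): 13·t ≡ 2 − 8 = -6 (mod 8).
    Reduce coefficients mod 8: 5·t ≡ 2 (mod 8).
    The inverse of 5 mod 8 is 5 (since 5·5 = 25 = 3·8 + 1), so t ≡ 5·2 = 10 ≡ 2 (mod 8).
    Then x = 8 + 13·2 = 34, valid modulo lcm(13, 8) = 104: x ≡ 34 (mod 104).
  Combine with x ≡ 4 (mod 9): since gcd(104, 9) = 1, we get a unique residue mod 936.
    Write x = 34 + 104·t and substitute into x ≡ 4 (mod 9): 104·t ≡ 4 − 34 = -30 (mod 9).
    Reduce coefficients mod 9: 5·t ≡ 6 (mod 9).
    The inverse of 5 mod 9 is 2 (since 5·2 = 10 = 1·9 + 1), so t ≡ 2·6 = 12 ≡ 3 (mod 9).
    Then x = 34 + 104·3 = 346, valid modulo lcm(104, 9) = 936: x ≡ 346 (mod 936).
Verify: 346 mod 13 = 8 ✓, 346 mod 8 = 2 ✓, 346 mod 9 = 4 ✓.

x ≡ 346 (mod 936).


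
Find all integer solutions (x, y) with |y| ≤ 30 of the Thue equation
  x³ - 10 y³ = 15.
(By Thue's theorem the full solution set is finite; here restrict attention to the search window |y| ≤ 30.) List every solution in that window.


The equation is x³ - 10y³ = 15. For fixed y, x³ = 10·y³ + 15, so a solution requires the RHS to be a perfect cube.
Strategy: iterate y from -30 to 30, compute RHS = 10·y³ + 15, and check whether it is a (positive or negative) perfect cube.
Check small values of y:
  y = 0: RHS = 15 is not a perfect cube.
  y = 1: RHS = 25 is not a perfect cube.
  y = -1: RHS = 5 is not a perfect cube.
  y = 2: RHS = 95 is not a perfect cube.
  y = -2: RHS = -65 is not a perfect cube.
  y = 3: RHS = 285 is not a perfect cube.
  y = -3: RHS = -255 is not a perfect cube.
Continuing the search up to |y| = 30 finds no solutions either.
No (x, y) in the scanned range satisfies the equation.

No integer solutions with |y| ≤ 30.


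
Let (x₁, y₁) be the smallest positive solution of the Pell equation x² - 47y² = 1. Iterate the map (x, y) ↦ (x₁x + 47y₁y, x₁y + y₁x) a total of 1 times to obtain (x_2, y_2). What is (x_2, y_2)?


Step 1: Find the fundamental solution (x₁, y₁) of x² - 47y² = 1.
  Expand √47 as a continued fraction. a₀ = ⌊√47⌋ = 6; iterate m_{k+1} = d_k·a_k − m_k, d_{k+1} = (47 − m_{k+1}²)/d_k, a_{k+1} = ⌊(a₀ + m_{k+1})/d_{k+1}⌋ (starting m₀ = 0, d₀ = 1), with convergents p_k = a_k·p_{k-1} + p_{k-2}, q_k = a_k·q_{k-1} + q_{k-2} (p₋₁ = 1, q₋₁ = 0):
  k = 0: a₀ = 6; p₀/q₀ = 6/1; p₀² − 47·q₀² = 36 − 47 = -11.
  k = 1: m = 6, d = 11, a = ⌊(6 + 6)/11⌋ = 1; p/q = (1·6 + 1)/(1·1 + 0) = 7/1; p² − 47·q² = 49 − 47 = 2.
  k = 2: m = 5, d = 2, a = ⌊(6 + 5)/2⌋ = 5; p/q = (5·7 + 6)/(5·1 + 1) = 41/6; p² − 47·q² = 1681 − 1692 = -11.
  k = 3: m = 5, d = 11, a = ⌊(6 + 5)/11⌋ = 1; p/q = (1·41 + 7)/(1·6 + 1) = 48/7; p² − 47·q² = 2304 − 2303 = 1.
  The first convergent with p² − 47·q² = 1 gives the fundamental solution (x₁, y₁) = (48, 7).
Step 2: Apply the recurrence (x_{n+1}, y_{n+1}) = (x₁x_n + 47y₁y_n, x₁y_n + y₁x_n) repeatedly.
  From (x_1, y_1) = (48, 7): x_2 = 48·48 + 47·7·7 = 4607; y_2 = 48·7 + 7·48 = 672.
Step 3: Verify x_2² - 47·y_2² = 21224449 - 21224448 = 1 (should be 1). ✓

(x_1, y_1) = (48, 7); (x_2, y_2) = (4607, 672).


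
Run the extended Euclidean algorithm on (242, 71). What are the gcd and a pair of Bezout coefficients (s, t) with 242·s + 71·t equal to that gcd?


Euclidean algorithm on (242, 71) — divide until remainder is 0:
  242 = 3 · 71 + 29
  71 = 2 · 29 + 13
  29 = 2 · 13 + 3
  13 = 4 · 3 + 1
  3 = 3 · 1 + 0
gcd(242, 71) = 1.
Track Bezout coefficients alongside the remainders: start with r₀ = 242 = a·1 + b·0 (s = 1, t = 0) and r₁ = 71 = a·0 + b·1 (s = 0, t = 1); each new remainder r_{k+1} = r_{k-1} − q_k·r_k inherits s_{k+1} = s_{k-1} − q_k·s_k, t_{k+1} = t_{k-1} − q_k·t_k, so r_k = a·s_k + b·t_k at every step:
  q = 3: r = 29, s = 1 − 3·0 = 1, t = 0 − 3·1 = -3  (check: 242·1 + 71·(-3) = 29)
  q = 2: r = 13, s = 0 − 2·1 = -2, t = 1 − 2·(-3) = 7  (check: 242·(-2) + 71·7 = 13)
  q = 2: r = 3, s = 1 − 2·(-2) = 5, t = -3 − 2·7 = -17  (check: 242·5 + 71·(-17) = 3)
  q = 4: r = 1, s = -2 − 4·5 = -22, t = 7 − 4·(-17) = 75  (check: 242·(-22) + 71·75 = 1)
The row with r = 1 (the gcd) gives the Bezout coefficients s = -22, t = 75.
Result: 242 · (-22) + 71 · (75) = 1.

gcd(242, 71) = 1; s = -22, t = 75 (check: 242·(-22) + 71·75 = 1).


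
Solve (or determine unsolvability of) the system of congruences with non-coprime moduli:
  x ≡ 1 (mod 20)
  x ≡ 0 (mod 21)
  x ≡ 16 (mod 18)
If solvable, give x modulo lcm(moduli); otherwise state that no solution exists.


Moduli 20, 21, 18 are not pairwise coprime, so CRT works modulo lcm(m_i) when all pairwise compatibility conditions hold.
Pairwise compatibility: gcd(m_i, m_j) must divide a_i - a_j for every pair.
Merge one congruence at a time:
  Start: x ≡ 1 (mod 20).
  Combine with x ≡ 0 (mod 21): gcd(20, 21) = 1; 0 - 1 = -1, which IS divisible by 1, so compatible.
    Write x = 1 + 20·t and substitute into x ≡ 0 (mod 21): 20·t ≡ 0 − 1 = -1 (mod 21).
    Reduce coefficients mod 21: 20·t ≡ 20 (mod 21).
    The inverse of 20 mod 21 is 20 (since 20·20 = 400 = 19·21 + 1), so t ≡ 20·20 = 400 ≡ 1 (mod 21).
    Then x = 1 + 20·1 = 21, valid modulo lcm(20, 21) = 420: x ≡ 21 (mod 420).
  Combine with x ≡ 16 (mod 18): gcd(420, 18) = 6, and 16 - 21 = -5 is NOT divisible by 6.
    ⇒ system is inconsistent (no integer solution).

No solution (the system is inconsistent).


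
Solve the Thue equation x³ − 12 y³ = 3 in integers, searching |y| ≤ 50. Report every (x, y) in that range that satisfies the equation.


The equation is x³ - 12y³ = 3. For fixed y, x³ = 12·y³ + 3, so a solution requires the RHS to be a perfect cube.
Strategy: iterate y from -50 to 50, compute RHS = 12·y³ + 3, and check whether it is a (positive or negative) perfect cube.
Check small values of y:
  y = 0: RHS = 3 is not a perfect cube.
  y = 1: RHS = 15 is not a perfect cube.
  y = -1: RHS = -9 is not a perfect cube.
  y = 2: RHS = 99 is not a perfect cube.
  y = -2: RHS = -93 is not a perfect cube.
  y = 3: RHS = 327 is not a perfect cube.
  y = -3: RHS = -321 is not a perfect cube.
Continuing the search up to |y| = 50 finds no solutions either.
No (x, y) in the scanned range satisfies the equation.

No integer solutions with |y| ≤ 50.


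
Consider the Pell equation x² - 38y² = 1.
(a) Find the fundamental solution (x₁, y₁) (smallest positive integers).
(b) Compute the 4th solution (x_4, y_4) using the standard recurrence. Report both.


Step 1: Find the fundamental solution (x₁, y₁) of x² - 38y² = 1.
  Expand √38 as a continued fraction. a₀ = ⌊√38⌋ = 6; iterate m_{k+1} = d_k·a_k − m_k, d_{k+1} = (38 − m_{k+1}²)/d_k, a_{k+1} = ⌊(a₀ + m_{k+1})/d_{k+1}⌋ (starting m₀ = 0, d₀ = 1), with convergents p_k = a_k·p_{k-1} + p_{k-2}, q_k = a_k·q_{k-1} + q_{k-2} (p₋₁ = 1, q₋₁ = 0):
  k = 0: a₀ = 6; p₀/q₀ = 6/1; p₀² − 38·q₀² = 36 − 38 = -2.
  k = 1: m = 6, d = 2, a = ⌊(6 + 6)/2⌋ = 6; p/q = (6·6 + 1)/(6·1 + 0) = 37/6; p² − 38·q² = 1369 − 1368 = 1.
  The first convergent with p² − 38·q² = 1 gives the fundamental solution (x₁, y₁) = (37, 6).
Step 2: Apply the recurrence (x_{n+1}, y_{n+1}) = (x₁x_n + 38y₁y_n, x₁y_n + y₁x_n) repeatedly.
  From (x_1, y_1) = (37, 6): x_2 = 37·37 + 38·6·6 = 2737; y_2 = 37·6 + 6·37 = 444.
  From (x_2, y_2) = (2737, 444): x_3 = 37·2737 + 38·6·444 = 202501; y_3 = 37·444 + 6·2737 = 32850.
  From (x_3, y_3) = (202501, 32850): x_4 = 37·202501 + 38·6·32850 = 14982337; y_4 = 37·32850 + 6·202501 = 2430456.
Step 3: Verify x_4² - 38·y_4² = 224470421981569 - 224470421981568 = 1 (should be 1). ✓

(x_1, y_1) = (37, 6); (x_4, y_4) = (14982337, 2430456).


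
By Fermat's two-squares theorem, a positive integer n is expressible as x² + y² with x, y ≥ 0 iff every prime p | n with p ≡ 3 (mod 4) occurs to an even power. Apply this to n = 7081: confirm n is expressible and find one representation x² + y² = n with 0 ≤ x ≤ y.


Step 1: Factor n = 7081 = 73 · 97.
Step 2: Check the mod-4 condition on each prime factor: 73 ≡ 1 (mod 4), exponent 1; 97 ≡ 1 (mod 4), exponent 1.
All primes ≡ 3 (mod 4) appear to even exponent (or don't appear), so by the two-squares theorem n IS expressible as a sum of two squares.
Step 3: Build a representation. Here n = 73 · 97 is a product of primes ≡ 1 (mod 4). Each prime p ≡ 1 (mod 4) is itself a sum of two squares; find a² by testing p − a² for a perfect square:
  73: 73 − 1² = 72, 73 − 2² = 69, 73 − 3² = 64 = 8² ⇒ 73 = 3² + 8².
  97: 97 − 1² = 96, 97 − 2² = 93, 97 − 3² = 88, 97 − 4² = 81 = 9² ⇒ 97 = 4² + 9².
  Combine using the Brahmagupta–Fibonacci identity (a² + b²)(c² + d²) = (ac − bd)² + (ad + bc)² = (ac + bd)² + (ad − bc)²:
  73 · 97 = 7081: from (3² + 8²)(4² + 9²), take (3·4 − 8·9, 3·9 + 8·4) = (12 − 72, 27 + 32) = (-60, 59); dropping signs (only squares matter) gives (60, 59); check 60² + 59² = 3600 + 3481 = 7081 ✓.
Step 4: Order so x ≤ y and verify: 59² + 60² = 3481 + 3600 = 7081 = n. ✓

n = 7081 = 59² + 60² (one valid representation with x ≤ y).


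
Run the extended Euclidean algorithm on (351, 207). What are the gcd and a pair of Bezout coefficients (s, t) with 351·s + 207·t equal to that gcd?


Euclidean algorithm on (351, 207) — divide until remainder is 0:
  351 = 1 · 207 + 144
  207 = 1 · 144 + 63
  144 = 2 · 63 + 18
  63 = 3 · 18 + 9
  18 = 2 · 9 + 0
gcd(351, 207) = 9.
Track Bezout coefficients alongside the remainders: start with r₀ = 351 = a·1 + b·0 (s = 1, t = 0) and r₁ = 207 = a·0 + b·1 (s = 0, t = 1); each new remainder r_{k+1} = r_{k-1} − q_k·r_k inherits s_{k+1} = s_{k-1} − q_k·s_k, t_{k+1} = t_{k-1} − q_k·t_k, so r_k = a·s_k + b·t_k at every step:
  q = 1: r = 144, s = 1 − 1·0 = 1, t = 0 − 1·1 = -1  (check: 351·1 + 207·(-1) = 144)
  q = 1: r = 63, s = 0 − 1·1 = -1, t = 1 − 1·(-1) = 2  (check: 351·(-1) + 207·2 = 63)
  q = 2: r = 18, s = 1 − 2·(-1) = 3, t = -1 − 2·2 = -5  (check: 351·3 + 207·(-5) = 18)
  q = 3: r = 9, s = -1 − 3·3 = -10, t = 2 − 3·(-5) = 17  (check: 351·(-10) + 207·17 = 9)
The row with r = 9 (the gcd) gives the Bezout coefficients s = -10, t = 17.
Result: 351 · (-10) + 207 · (17) = 9.

gcd(351, 207) = 9; s = -10, t = 17 (check: 351·(-10) + 207·17 = 9).


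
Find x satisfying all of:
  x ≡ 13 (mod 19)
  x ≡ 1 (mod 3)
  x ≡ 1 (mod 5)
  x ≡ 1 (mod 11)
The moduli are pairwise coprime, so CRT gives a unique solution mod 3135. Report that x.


Product of moduli M = 19 · 3 · 5 · 11 = 3135.
Merge one congruence at a time:
  Start: x ≡ 13 (mod 19).
  Combine with x ≡ 1 (mod 3); new modulus lcm = 57.
    Write x = 13 + 19·t and substitute into x ≡ 1 (mod 3): 19·t ≡ 1 − 13 = -12 (mod 3).
    Reduce coefficients mod 3: 1·t ≡ 0 (mod 3).
    So t ≡ 0 (mod 3).
    Then x = 13 + 19·0 = 13, valid modulo lcm(19, 3) = 57: x ≡ 13 (mod 57).
  Combine with x ≡ 1 (mod 5); new modulus lcm = 285.
    Write x = 13 + 57·t and substitute into x ≡ 1 (mod 5): 57·t ≡ 1 − 13 = -12 (mod 5).
    Reduce coefficients mod 5: 2·t ≡ 3 (mod 5).
    The inverse of 2 mod 5 is 3 (since 2·3 = 6 = 1·5 + 1), so t ≡ 3·3 = 9 ≡ 4 (mod 5).
    Then x = 13 + 57·4 = 241, valid modulo lcm(57, 5) = 285: x ≡ 241 (mod 285).
  Combine with x ≡ 1 (mod 11); new modulus lcm = 3135.
    Write x = 241 + 285·t and substitute into x ≡ 1 (mod 11): 285·t ≡ 1 − 241 = -240 (mod 11).
    Reduce coefficients mod 11: 10·t ≡ 2 (mod 11).
    The inverse of 10 mod 11 is 10 (since 10·10 = 100 = 9·11 + 1), so t ≡ 10·2 = 20 ≡ 9 (mod 11).
    Then x = 241 + 285·9 = 2806, valid modulo lcm(285, 11) = 3135: x ≡ 2806 (mod 3135).
Verify against each original: 2806 mod 19 = 13, 2806 mod 3 = 1, 2806 mod 5 = 1, 2806 mod 11 = 1.

x ≡ 2806 (mod 3135).


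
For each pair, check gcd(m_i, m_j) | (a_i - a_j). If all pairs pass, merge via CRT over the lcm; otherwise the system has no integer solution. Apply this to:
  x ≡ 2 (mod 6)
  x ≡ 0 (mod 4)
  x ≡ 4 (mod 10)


Moduli 6, 4, 10 are not pairwise coprime, so CRT works modulo lcm(m_i) when all pairwise compatibility conditions hold.
Pairwise compatibility: gcd(m_i, m_j) must divide a_i - a_j for every pair.
Merge one congruence at a time:
  Start: x ≡ 2 (mod 6).
  Combine with x ≡ 0 (mod 4): gcd(6, 4) = 2; 0 - 2 = -2, which IS divisible by 2, so compatible.
    Write x = 2 + 6·t and substitute into x ≡ 0 (mod 4): 6·t ≡ 0 − 2 = -2 (mod 4).
    Divide the congruence (and modulus) by g = 2: 3·t ≡ -1 (mod 2).
    Reduce coefficients mod 2: 1·t ≡ 1 (mod 2).
    So t ≡ 1 (mod 2).
    Then x = 2 + 6·1 = 8, valid modulo lcm(6, 4) = 12: x ≡ 8 (mod 12).
  Combine with x ≡ 4 (mod 10): gcd(12, 10) = 2; 4 - 8 = -4, which IS divisible by 2, so compatible.
    Write x = 8 + 12·t and substitute into x ≡ 4 (mod 10): 12·t ≡ 4 − 8 = -4 (mod 10).
    Divide the congruence (and modulus) by g = 2: 6·t ≡ -2 (mod 5).
    Reduce coefficients mod 5: 1·t ≡ 3 (mod 5).
    So t ≡ 3 (mod 5).
    Then x = 8 + 12·3 = 44, valid modulo lcm(12, 10) = 60: x ≡ 44 (mod 60).
Verify: 44 mod 6 = 2, 44 mod 4 = 0, 44 mod 10 = 4.

x ≡ 44 (mod 60).


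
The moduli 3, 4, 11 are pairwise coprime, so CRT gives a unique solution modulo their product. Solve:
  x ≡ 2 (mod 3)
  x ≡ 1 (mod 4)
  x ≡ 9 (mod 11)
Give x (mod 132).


Moduli 3, 4, 11 are pairwise coprime; by CRT there is a unique solution modulo M = 3 · 4 · 11 = 132.
Solve pairwise, accumulating the modulus:
  Start with x ≡ 2 (mod 3).
  Combine with x ≡ 1 (mod 4): since gcd(3, 4) = 1, we get a unique residue mod 12.
    Write x = 2 + 3·t and substitute into x ≡ 1 (mod 4): 3·t ≡ 1 − 2 = -1 (mod 4).
    Reduce coefficients mod 4: 3·t ≡ 3 (mod 4).
    The inverse of 3 mod 4 is 3 (since 3·3 = 9 = 2·4 + 1), so t ≡ 3·3 = 9 ≡ 1 (mod 4).
    Then x = 2 + 3·1 = 5, valid modulo lcm(3, 4) = 12: x ≡ 5 (mod 12).
  Combine with x ≡ 9 (mod 11): since gcd(12, 11) = 1, we get a unique residue mod 132.
    Write x = 5 + 12·t and substitute into x ≡ 9 (mod 11): 12·t ≡ 9 − 5 = 4 (mod 11).
    Reduce coefficients mod 11: 1·t ≡ 4 (mod 11).
    So t ≡ 4 (mod 11).
    Then x = 5 + 12·4 = 53, valid modulo lcm(12, 11) = 132: x ≡ 53 (mod 132).
Verify: 53 mod 3 = 2 ✓, 53 mod 4 = 1 ✓, 53 mod 11 = 9 ✓.

x ≡ 53 (mod 132).


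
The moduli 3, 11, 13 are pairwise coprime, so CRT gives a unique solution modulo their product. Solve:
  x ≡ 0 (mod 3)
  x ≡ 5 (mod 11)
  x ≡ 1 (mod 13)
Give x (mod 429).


Moduli 3, 11, 13 are pairwise coprime; by CRT there is a unique solution modulo M = 3 · 11 · 13 = 429.
Solve pairwise, accumulating the modulus:
  Start with x ≡ 0 (mod 3).
  Combine with x ≡ 5 (mod 11): since gcd(3, 11) = 1, we get a unique residue mod 33.
    Write x = 0 + 3·t and substitute into x ≡ 5 (mod 11): 3·t ≡ 5 − 0 = 5 (mod 11).
    The inverse of 3 mod 11 is 4 (since 3·4 = 12 = 1·11 + 1), so t ≡ 4·5 = 20 ≡ 9 (mod 11).
    Then x = 0 + 3·9 = 27, valid modulo lcm(3, 11) = 33: x ≡ 27 (mod 33).
  Combine with x ≡ 1 (mod 13): since gcd(33, 13) = 1, we get a unique residue mod 429.
    Write x = 27 + 33·t and substitute into x ≡ 1 (mod 13): 33·t ≡ 1 − 27 = -26 (mod 13).
    Reduce coefficients mod 13: 7·t ≡ 0 (mod 13).
    The inverse of 7 mod 13 is 2 (since 7·2 = 14 = 1·13 + 1), so t ≡ 2·0 = 0 ≡ 0 (mod 13).
    Then x = 27 + 33·0 = 27, valid modulo lcm(33, 13) = 429: x ≡ 27 (mod 429).
Verify: 27 mod 3 = 0 ✓, 27 mod 11 = 5 ✓, 27 mod 13 = 1 ✓.

x ≡ 27 (mod 429).


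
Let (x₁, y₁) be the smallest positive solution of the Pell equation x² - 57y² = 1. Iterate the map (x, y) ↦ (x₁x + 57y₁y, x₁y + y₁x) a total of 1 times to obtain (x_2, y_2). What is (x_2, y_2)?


Step 1: Find the fundamental solution (x₁, y₁) of x² - 57y² = 1.
  Expand √57 as a continued fraction. a₀ = ⌊√57⌋ = 7; iterate m_{k+1} = d_k·a_k − m_k, d_{k+1} = (57 − m_{k+1}²)/d_k, a_{k+1} = ⌊(a₀ + m_{k+1})/d_{k+1}⌋ (starting m₀ = 0, d₀ = 1), with convergents p_k = a_k·p_{k-1} + p_{k-2}, q_k = a_k·q_{k-1} + q_{k-2} (p₋₁ = 1, q₋₁ = 0):
  k = 0: a₀ = 7; p₀/q₀ = 7/1; p₀² − 57·q₀² = 49 − 57 = -8.
  k = 1: m = 7, d = 8, a = ⌊(7 + 7)/8⌋ = 1; p/q = (1·7 + 1)/(1·1 + 0) = 8/1; p² − 57·q² = 64 − 57 = 7.
  k = 2: m = 1, d = 7, a = ⌊(7 + 1)/7⌋ = 1; p/q = (1·8 + 7)/(1·1 + 1) = 15/2; p² − 57·q² = 225 − 228 = -3.
  k = 3: m = 6, d = 3, a = ⌊(7 + 6)/3⌋ = 4; p/q = (4·15 + 8)/(4·2 + 1) = 68/9; p² − 57·q² = 4624 − 4617 = 7.
  k = 4: m = 6, d = 7, a = ⌊(7 + 6)/7⌋ = 1; p/q = (1·68 + 15)/(1·9 + 2) = 83/11; p² − 57·q² = 6889 − 6897 = -8.
  k = 5: m = 1, d = 8, a = ⌊(7 + 1)/8⌋ = 1; p/q = (1·83 + 68)/(1·11 + 9) = 151/20; p² − 57·q² = 22801 − 22800 = 1.
  The first convergent with p² − 57·q² = 1 gives the fundamental solution (x₁, y₁) = (151, 20).
Step 2: Apply the recurrence (x_{n+1}, y_{n+1}) = (x₁x_n + 57y₁y_n, x₁y_n + y₁x_n) repeatedly.
  From (x_1, y_1) = (151, 20): x_2 = 151·151 + 57·20·20 = 45601; y_2 = 151·20 + 20·151 = 6040.
Step 3: Verify x_2² - 57·y_2² = 2079451201 - 2079451200 = 1 (should be 1). ✓

(x_1, y_1) = (151, 20); (x_2, y_2) = (45601, 6040).


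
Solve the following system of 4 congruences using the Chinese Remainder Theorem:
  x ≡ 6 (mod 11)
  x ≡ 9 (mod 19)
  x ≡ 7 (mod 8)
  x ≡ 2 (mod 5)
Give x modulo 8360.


Product of moduli M = 11 · 19 · 8 · 5 = 8360.
Merge one congruence at a time:
  Start: x ≡ 6 (mod 11).
  Combine with x ≡ 9 (mod 19); new modulus lcm = 209.
    Write x = 6 + 11·t and substitute into x ≡ 9 (mod 19): 11·t ≡ 9 − 6 = 3 (mod 19).
    The inverse of 11 mod 19 is 7 (since 11·7 = 77 = 4·19 + 1), so t ≡ 7·3 = 21 ≡ 2 (mod 19).
    Then x = 6 + 11·2 = 28, valid modulo lcm(11, 19) = 209: x ≡ 28 (mod 209).
  Combine with x ≡ 7 (mod 8); new modulus lcm = 1672.
    Write x = 28 + 209·t and substitute into x ≡ 7 (mod 8): 209·t ≡ 7 − 28 = -21 (mod 8).
    Reduce coefficients mod 8: 1·t ≡ 3 (mod 8).
    So t ≡ 3 (mod 8).
    Then x = 28 + 209·3 = 655, valid modulo lcm(209, 8) = 1672: x ≡ 655 (mod 1672).
  Combine with x ≡ 2 (mod 5); new modulus lcm = 8360.
    Write x = 655 + 1672·t and substitute into x ≡ 2 (mod 5): 1672·t ≡ 2 − 655 = -653 (mod 5).
    Reduce coefficients mod 5: 2·t ≡ 2 (mod 5).
    The inverse of 2 mod 5 is 3 (since 2·3 = 6 = 1·5 + 1), so t ≡ 3·2 = 6 ≡ 1 (mod 5).
    Then x = 655 + 1672·1 = 2327, valid modulo lcm(1672, 5) = 8360: x ≡ 2327 (mod 8360).
Verify against each original: 2327 mod 11 = 6, 2327 mod 19 = 9, 2327 mod 8 = 7, 2327 mod 5 = 2.

x ≡ 2327 (mod 8360).


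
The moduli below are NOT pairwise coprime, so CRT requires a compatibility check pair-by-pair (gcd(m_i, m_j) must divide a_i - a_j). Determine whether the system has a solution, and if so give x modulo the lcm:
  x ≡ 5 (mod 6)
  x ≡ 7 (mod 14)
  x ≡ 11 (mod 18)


Moduli 6, 14, 18 are not pairwise coprime, so CRT works modulo lcm(m_i) when all pairwise compatibility conditions hold.
Pairwise compatibility: gcd(m_i, m_j) must divide a_i - a_j for every pair.
Merge one congruence at a time:
  Start: x ≡ 5 (mod 6).
  Combine with x ≡ 7 (mod 14): gcd(6, 14) = 2; 7 - 5 = 2, which IS divisible by 2, so compatible.
    Write x = 5 + 6·t and substitute into x ≡ 7 (mod 14): 6·t ≡ 7 − 5 = 2 (mod 14).
    Divide the congruence (and modulus) by g = 2: 3·t ≡ 1 (mod 7).
    The inverse of 3 mod 7 is 5 (since 3·5 = 15 = 2·7 + 1), so t ≡ 5·1 = 5 ≡ 5 (mod 7).
    Then x = 5 + 6·5 = 35, valid modulo lcm(6, 14) = 42: x ≡ 35 (mod 42).
  Combine with x ≡ 11 (mod 18): gcd(42, 18) = 6; 11 - 35 = -24, which IS divisible by 6, so compatible.
    Write x = 35 + 42·t and substitute into x ≡ 11 (mod 18): 42·t ≡ 11 − 35 = -24 (mod 18).
    Divide the congruence (and modulus) by g = 6: 7·t ≡ -4 (mod 3).
    Reduce coefficients mod 3: 1·t ≡ 2 (mod 3).
    So t ≡ 2 (mod 3).
    Then x = 35 + 42·2 = 119, valid modulo lcm(42, 18) = 126: x ≡ 119 (mod 126).
Verify: 119 mod 6 = 5, 119 mod 14 = 7, 119 mod 18 = 11.

x ≡ 119 (mod 126).


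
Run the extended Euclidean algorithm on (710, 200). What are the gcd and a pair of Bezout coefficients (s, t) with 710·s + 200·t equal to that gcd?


Euclidean algorithm on (710, 200) — divide until remainder is 0:
  710 = 3 · 200 + 110
  200 = 1 · 110 + 90
  110 = 1 · 90 + 20
  90 = 4 · 20 + 10
  20 = 2 · 10 + 0
gcd(710, 200) = 10.
Track Bezout coefficients alongside the remainders: start with r₀ = 710 = a·1 + b·0 (s = 1, t = 0) and r₁ = 200 = a·0 + b·1 (s = 0, t = 1); each new remainder r_{k+1} = r_{k-1} − q_k·r_k inherits s_{k+1} = s_{k-1} − q_k·s_k, t_{k+1} = t_{k-1} − q_k·t_k, so r_k = a·s_k + b·t_k at every step:
  q = 3: r = 110, s = 1 − 3·0 = 1, t = 0 − 3·1 = -3  (check: 710·1 + 200·(-3) = 110)
  q = 1: r = 90, s = 0 − 1·1 = -1, t = 1 − 1·(-3) = 4  (check: 710·(-1) + 200·4 = 90)
  q = 1: r = 20, s = 1 − 1·(-1) = 2, t = -3 − 1·4 = -7  (check: 710·2 + 200·(-7) = 20)
  q = 4: r = 10, s = -1 − 4·2 = -9, t = 4 − 4·(-7) = 32  (check: 710·(-9) + 200·32 = 10)
The row with r = 10 (the gcd) gives the Bezout coefficients s = -9, t = 32.
Result: 710 · (-9) + 200 · (32) = 10.

gcd(710, 200) = 10; s = -9, t = 32 (check: 710·(-9) + 200·32 = 10).


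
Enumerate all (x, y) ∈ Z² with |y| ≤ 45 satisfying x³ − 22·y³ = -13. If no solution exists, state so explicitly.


The equation is x³ - 22y³ = -13. For fixed y, x³ = 22·y³ − 13, so a solution requires the RHS to be a perfect cube.
Strategy: iterate y from -45 to 45, compute RHS = 22·y³ − 13, and check whether it is a (positive or negative) perfect cube.
Check small values of y:
  y = 0: RHS = -13 is not a perfect cube.
  y = 1: RHS = 9 is not a perfect cube.
  y = -1: RHS = -35 is not a perfect cube.
  y = 2: RHS = 163 is not a perfect cube.
  y = -2: RHS = -189 is not a perfect cube.
  y = 3: RHS = 581 is not a perfect cube.
  y = -3: RHS = -607 is not a perfect cube.
Continuing the search up to |y| = 45 finds no solutions either.
No (x, y) in the scanned range satisfies the equation.

No integer solutions with |y| ≤ 45.


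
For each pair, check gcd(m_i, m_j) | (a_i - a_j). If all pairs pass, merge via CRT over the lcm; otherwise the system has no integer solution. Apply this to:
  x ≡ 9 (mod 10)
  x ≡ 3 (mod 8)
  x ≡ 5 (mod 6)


Moduli 10, 8, 6 are not pairwise coprime, so CRT works modulo lcm(m_i) when all pairwise compatibility conditions hold.
Pairwise compatibility: gcd(m_i, m_j) must divide a_i - a_j for every pair.
Merge one congruence at a time:
  Start: x ≡ 9 (mod 10).
  Combine with x ≡ 3 (mod 8): gcd(10, 8) = 2; 3 - 9 = -6, which IS divisible by 2, so compatible.
    Write x = 9 + 10·t and substitute into x ≡ 3 (mod 8): 10·t ≡ 3 − 9 = -6 (mod 8).
    Divide the congruence (and modulus) by g = 2: 5·t ≡ -3 (mod 4).
    Reduce coefficients mod 4: 1·t ≡ 1 (mod 4).
    So t ≡ 1 (mod 4).
    Then x = 9 + 10·1 = 19, valid modulo lcm(10, 8) = 40: x ≡ 19 (mod 40).
  Combine with x ≡ 5 (mod 6): gcd(40, 6) = 2; 5 - 19 = -14, which IS divisible by 2, so compatible.
    Write x = 19 + 40·t and substitute into x ≡ 5 (mod 6): 40·t ≡ 5 − 19 = -14 (mod 6).
    Divide the congruence (and modulus) by g = 2: 20·t ≡ -7 (mod 3).
    Reduce coefficients mod 3: 2·t ≡ 2 (mod 3).
    The inverse of 2 mod 3 is 2 (since 2·2 = 4 = 1·3 + 1), so t ≡ 2·2 = 4 ≡ 1 (mod 3).
    Then x = 19 + 40·1 = 59, valid modulo lcm(40, 6) = 120: x ≡ 59 (mod 120).
Verify: 59 mod 10 = 9, 59 mod 8 = 3, 59 mod 6 = 5.

x ≡ 59 (mod 120).


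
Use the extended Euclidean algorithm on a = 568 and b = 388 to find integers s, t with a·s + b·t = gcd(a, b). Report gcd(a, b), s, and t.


Euclidean algorithm on (568, 388) — divide until remainder is 0:
  568 = 1 · 388 + 180
  388 = 2 · 180 + 28
  180 = 6 · 28 + 12
  28 = 2 · 12 + 4
  12 = 3 · 4 + 0
gcd(568, 388) = 4.
Track Bezout coefficients alongside the remainders: start with r₀ = 568 = a·1 + b·0 (s = 1, t = 0) and r₁ = 388 = a·0 + b·1 (s = 0, t = 1); each new remainder r_{k+1} = r_{k-1} − q_k·r_k inherits s_{k+1} = s_{k-1} − q_k·s_k, t_{k+1} = t_{k-1} − q_k·t_k, so r_k = a·s_k + b·t_k at every step:
  q = 1: r = 180, s = 1 − 1·0 = 1, t = 0 − 1·1 = -1  (check: 568·1 + 388·(-1) = 180)
  q = 2: r = 28, s = 0 − 2·1 = -2, t = 1 − 2·(-1) = 3  (check: 568·(-2) + 388·3 = 28)
  q = 6: r = 12, s = 1 − 6·(-2) = 13, t = -1 − 6·3 = -19  (check: 568·13 + 388·(-19) = 12)
  q = 2: r = 4, s = -2 − 2·13 = -28, t = 3 − 2·(-19) = 41  (check: 568·(-28) + 388·41 = 4)
The row with r = 4 (the gcd) gives the Bezout coefficients s = -28, t = 41.
Result: 568 · (-28) + 388 · (41) = 4.

gcd(568, 388) = 4; s = -28, t = 41 (check: 568·(-28) + 388·41 = 4).


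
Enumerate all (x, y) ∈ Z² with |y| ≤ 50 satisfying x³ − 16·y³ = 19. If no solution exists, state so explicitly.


The equation is x³ - 16y³ = 19. For fixed y, x³ = 16·y³ + 19, so a solution requires the RHS to be a perfect cube.
Strategy: iterate y from -50 to 50, compute RHS = 16·y³ + 19, and check whether it is a (positive or negative) perfect cube.
Check small values of y:
  y = 0: RHS = 19 is not a perfect cube.
  y = 1: RHS = 35 is not a perfect cube.
  y = -1: RHS = 3 is not a perfect cube.
  y = 2: RHS = 147 is not a perfect cube.
  y = -2: RHS = -109 is not a perfect cube.
  y = 3: RHS = 451 is not a perfect cube.
  y = -3: RHS = -413 is not a perfect cube.
Continuing the search up to |y| = 50 finds no solutions either.
No (x, y) in the scanned range satisfies the equation.

No integer solutions with |y| ≤ 50.


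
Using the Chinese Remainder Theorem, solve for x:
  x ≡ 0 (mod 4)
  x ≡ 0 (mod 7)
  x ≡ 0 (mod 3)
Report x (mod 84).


Moduli 4, 7, 3 are pairwise coprime; by CRT there is a unique solution modulo M = 4 · 7 · 3 = 84.
Solve pairwise, accumulating the modulus:
  Start with x ≡ 0 (mod 4).
  Combine with x ≡ 0 (mod 7): since gcd(4, 7) = 1, we get a unique residue mod 28.
    Write x = 0 + 4·t and substitute into x ≡ 0 (mod 7): 4·t ≡ 0 − 0 = 0 (mod 7).
    The inverse of 4 mod 7 is 2 (since 4·2 = 8 = 1·7 + 1), so t ≡ 2·0 = 0 ≡ 0 (mod 7).
    Then x = 0 + 4·0 = 0, valid modulo lcm(4, 7) = 28: x ≡ 0 (mod 28).
  Combine with x ≡ 0 (mod 3): since gcd(28, 3) = 1, we get a unique residue mod 84.
    Write x = 0 + 28·t and substitute into x ≡ 0 (mod 3): 28·t ≡ 0 − 0 = 0 (mod 3).
    Reduce coefficients mod 3: 1·t ≡ 0 (mod 3).
    So t ≡ 0 (mod 3).
    Then x = 0 + 28·0 = 0, valid modulo lcm(28, 3) = 84: x ≡ 0 (mod 84).
Verify: 0 mod 4 = 0 ✓, 0 mod 7 = 0 ✓, 0 mod 3 = 0 ✓.

x ≡ 0 (mod 84).


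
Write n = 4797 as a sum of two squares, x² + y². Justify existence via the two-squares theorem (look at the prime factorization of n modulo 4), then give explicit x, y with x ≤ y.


Step 1: Factor n = 4797 = 3^2 · 13 · 41.
Step 2: Check the mod-4 condition on each prime factor: 3 ≡ 3 (mod 4), exponent 2 (must be even); 13 ≡ 1 (mod 4), exponent 1; 41 ≡ 1 (mod 4), exponent 1.
All primes ≡ 3 (mod 4) appear to even exponent (or don't appear), so by the two-squares theorem n IS expressible as a sum of two squares.
Step 3: Build a representation. Group n = k² · m with k = 3 and m = 13 · 41 = 533 (a product of primes ≡ 1 (mod 4)); a representation of m scales to one of n via (k·x)² + (k·y)² = k²(x² + y²). Each prime p ≡ 1 (mod 4) is itself a sum of two squares; find a² by testing p − a² for a perfect square:
  13: 13 − 1² = 12, 13 − 2² = 9 = 3² ⇒ 13 = 2² + 3².
  41: 41 − 1² = 40, 41 − 2² = 37, 41 − 3² = 32, 41 − 4² = 25 = 5² ⇒ 41 = 4² + 5².
  Combine using the Brahmagupta–Fibonacci identity (a² + b²)(c² + d²) = (ac − bd)² + (ad + bc)² = (ac + bd)² + (ad − bc)²:
  13 · 41 = 533: from (2² + 3²)(4² + 5²), take (2·4 − 3·5, 2·5 + 3·4) = (8 − 15, 10 + 12) = (-7, 22); dropping signs (only squares matter) gives (7, 22); check 7² + 22² = 49 + 484 = 533 ✓.
  Scale by k = 3: (3·7, 3·22) = (21, 66).
Step 4: Order so x ≤ y and verify: 21² + 66² = 441 + 4356 = 4797 = n. ✓

n = 4797 = 21² + 66² (one valid representation with x ≤ y).


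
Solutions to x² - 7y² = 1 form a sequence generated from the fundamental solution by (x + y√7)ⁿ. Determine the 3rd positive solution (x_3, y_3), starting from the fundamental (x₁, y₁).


Step 1: Find the fundamental solution (x₁, y₁) of x² - 7y² = 1.
  Expand √7 as a continued fraction. a₀ = ⌊√7⌋ = 2; iterate m_{k+1} = d_k·a_k − m_k, d_{k+1} = (7 − m_{k+1}²)/d_k, a_{k+1} = ⌊(a₀ + m_{k+1})/d_{k+1}⌋ (starting m₀ = 0, d₀ = 1), with convergents p_k = a_k·p_{k-1} + p_{k-2}, q_k = a_k·q_{k-1} + q_{k-2} (p₋₁ = 1, q₋₁ = 0):
  k = 0: a₀ = 2; p₀/q₀ = 2/1; p₀² − 7·q₀² = 4 − 7 = -3.
  k = 1: m = 2, d = 3, a = ⌊(2 + 2)/3⌋ = 1; p/q = (1·2 + 1)/(1·1 + 0) = 3/1; p² − 7·q² = 9 − 7 = 2.
  k = 2: m = 1, d = 2, a = ⌊(2 + 1)/2⌋ = 1; p/q = (1·3 + 2)/(1·1 + 1) = 5/2; p² − 7·q² = 25 − 28 = -3.
  k = 3: m = 1, d = 3, a = ⌊(2 + 1)/3⌋ = 1; p/q = (1·5 + 3)/(1·2 + 1) = 8/3; p² − 7·q² = 64 − 63 = 1.
  The first convergent with p² − 7·q² = 1 gives the fundamental solution (x₁, y₁) = (8, 3).
Step 2: Apply the recurrence (x_{n+1}, y_{n+1}) = (x₁x_n + 7y₁y_n, x₁y_n + y₁x_n) repeatedly.
  From (x_1, y_1) = (8, 3): x_2 = 8·8 + 7·3·3 = 127; y_2 = 8·3 + 3·8 = 48.
  From (x_2, y_2) = (127, 48): x_3 = 8·127 + 7·3·48 = 2024; y_3 = 8·48 + 3·127 = 765.
Step 3: Verify x_3² - 7·y_3² = 4096576 - 4096575 = 1 (should be 1). ✓

(x_1, y_1) = (8, 3); (x_3, y_3) = (2024, 765).


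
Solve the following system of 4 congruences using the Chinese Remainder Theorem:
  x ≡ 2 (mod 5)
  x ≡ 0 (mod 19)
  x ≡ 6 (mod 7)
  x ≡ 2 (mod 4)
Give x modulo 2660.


Product of moduli M = 5 · 19 · 7 · 4 = 2660.
Merge one congruence at a time:
  Start: x ≡ 2 (mod 5).
  Combine with x ≡ 0 (mod 19); new modulus lcm = 95.
    Write x = 2 + 5·t and substitute into x ≡ 0 (mod 19): 5·t ≡ 0 − 2 = -2 (mod 19).
    Reduce coefficients mod 19: 5·t ≡ 17 (mod 19).
    The inverse of 5 mod 19 is 4 (since 5·4 = 20 = 1·19 + 1), so t ≡ 4·17 = 68 ≡ 11 (mod 19).
    Then x = 2 + 5·11 = 57, valid modulo lcm(5, 19) = 95: x ≡ 57 (mod 95).
  Combine with x ≡ 6 (mod 7); new modulus lcm = 665.
    Write x = 57 + 95·t and substitute into x ≡ 6 (mod 7): 95·t ≡ 6 − 57 = -51 (mod 7).
    Reduce coefficients mod 7: 4·t ≡ 5 (mod 7).
    The inverse of 4 mod 7 is 2 (since 4·2 = 8 = 1·7 + 1), so t ≡ 2·5 = 10 ≡ 3 (mod 7).
    Then x = 57 + 95·3 = 342, valid modulo lcm(95, 7) = 665: x ≡ 342 (mod 665).
  Combine with x ≡ 2 (mod 4); new modulus lcm = 2660.
    Write x = 342 + 665·t and substitute into x ≡ 2 (mod 4): 665·t ≡ 2 − 342 = -340 (mod 4).
    Reduce coefficients mod 4: 1·t ≡ 0 (mod 4).
    So t ≡ 0 (mod 4).
    Then x = 342 + 665·0 = 342, valid modulo lcm(665, 4) = 2660: x ≡ 342 (mod 2660).
Verify against each original: 342 mod 5 = 2, 342 mod 19 = 0, 342 mod 7 = 6, 342 mod 4 = 2.

x ≡ 342 (mod 2660).


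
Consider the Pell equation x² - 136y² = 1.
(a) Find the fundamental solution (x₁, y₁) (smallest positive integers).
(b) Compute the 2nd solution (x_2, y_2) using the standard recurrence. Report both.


Step 1: Find the fundamental solution (x₁, y₁) of x² - 136y² = 1.
  Expand √136 as a continued fraction. a₀ = ⌊√136⌋ = 11; iterate m_{k+1} = d_k·a_k − m_k, d_{k+1} = (136 − m_{k+1}²)/d_k, a_{k+1} = ⌊(a₀ + m_{k+1})/d_{k+1}⌋ (starting m₀ = 0, d₀ = 1), with convergents p_k = a_k·p_{k-1} + p_{k-2}, q_k = a_k·q_{k-1} + q_{k-2} (p₋₁ = 1, q₋₁ = 0):
  k = 0: a₀ = 11; p₀/q₀ = 11/1; p₀² − 136·q₀² = 121 − 136 = -15.
  k = 1: m = 11, d = 15, a = ⌊(11 + 11)/15⌋ = 1; p/q = (1·11 + 1)/(1·1 + 0) = 12/1; p² − 136·q² = 144 − 136 = 8.
  k = 2: m = 4, d = 8, a = ⌊(11 + 4)/8⌋ = 1; p/q = (1·12 + 11)/(1·1 + 1) = 23/2; p² − 136·q² = 529 − 544 = -15.
  k = 3: m = 4, d = 15, a = ⌊(11 + 4)/15⌋ = 1; p/q = (1·23 + 12)/(1·2 + 1) = 35/3; p² − 136·q² = 1225 − 1224 = 1.
  The first convergent with p² − 136·q² = 1 gives the fundamental solution (x₁, y₁) = (35, 3).
Step 2: Apply the recurrence (x_{n+1}, y_{n+1}) = (x₁x_n + 136y₁y_n, x₁y_n + y₁x_n) repeatedly.
  From (x_1, y_1) = (35, 3): x_2 = 35·35 + 136·3·3 = 2449; y_2 = 35·3 + 3·35 = 210.
Step 3: Verify x_2² - 136·y_2² = 5997601 - 5997600 = 1 (should be 1). ✓

(x_1, y_1) = (35, 3); (x_2, y_2) = (2449, 210).


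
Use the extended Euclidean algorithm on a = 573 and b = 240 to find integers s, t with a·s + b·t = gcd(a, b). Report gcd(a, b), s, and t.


Euclidean algorithm on (573, 240) — divide until remainder is 0:
  573 = 2 · 240 + 93
  240 = 2 · 93 + 54
  93 = 1 · 54 + 39
  54 = 1 · 39 + 15
  39 = 2 · 15 + 9
  15 = 1 · 9 + 6
  9 = 1 · 6 + 3
  6 = 2 · 3 + 0
gcd(573, 240) = 3.
Track Bezout coefficients alongside the remainders: start with r₀ = 573 = a·1 + b·0 (s = 1, t = 0) and r₁ = 240 = a·0 + b·1 (s = 0, t = 1); each new remainder r_{k+1} = r_{k-1} − q_k·r_k inherits s_{k+1} = s_{k-1} − q_k·s_k, t_{k+1} = t_{k-1} − q_k·t_k, so r_k = a·s_k + b·t_k at every step:
  q = 2: r = 93, s = 1 − 2·0 = 1, t = 0 − 2·1 = -2  (check: 573·1 + 240·(-2) = 93)
  q = 2: r = 54, s = 0 − 2·1 = -2, t = 1 − 2·(-2) = 5  (check: 573·(-2) + 240·5 = 54)
  q = 1: r = 39, s = 1 − 1·(-2) = 3, t = -2 − 1·5 = -7  (check: 573·3 + 240·(-7) = 39)
  q = 1: r = 15, s = -2 − 1·3 = -5, t = 5 − 1·(-7) = 12  (check: 573·(-5) + 240·12 = 15)
  q = 2: r = 9, s = 3 − 2·(-5) = 13, t = -7 − 2·12 = -31  (check: 573·13 + 240·(-31) = 9)
  q = 1: r = 6, s = -5 − 1·13 = -18, t = 12 − 1·(-31) = 43  (check: 573·(-18) + 240·43 = 6)
  q = 1: r = 3, s = 13 − 1·(-18) = 31, t = -31 − 1·43 = -74  (check: 573·31 + 240·(-74) = 3)
The row with r = 3 (the gcd) gives the Bezout coefficients s = 31, t = -74.
Result: 573 · (31) + 240 · (-74) = 3.

gcd(573, 240) = 3; s = 31, t = -74 (check: 573·31 + 240·(-74) = 3).
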